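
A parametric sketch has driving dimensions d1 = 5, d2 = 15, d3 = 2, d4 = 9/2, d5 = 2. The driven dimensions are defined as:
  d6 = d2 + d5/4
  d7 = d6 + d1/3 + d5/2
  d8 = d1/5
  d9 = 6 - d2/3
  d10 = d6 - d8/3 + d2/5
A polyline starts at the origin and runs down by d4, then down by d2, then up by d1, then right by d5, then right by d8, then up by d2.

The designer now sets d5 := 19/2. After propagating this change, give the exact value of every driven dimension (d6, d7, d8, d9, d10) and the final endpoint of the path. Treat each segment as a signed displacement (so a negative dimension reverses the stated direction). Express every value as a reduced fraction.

Apply edit: d5 := 19/2
  d6 = d2 + d5/4 = 139/8
  d7 = d6 + d1/3 + d5/2 = 571/24
  d8 = d1/5 = 1
  d9 = 6 - d2/3 = 1
  d10 = d6 - d8/3 + d2/5 = 481/24
Walk from origin (0, 0):
  seg 1: down by d4 = 9/2 → (0, -9/2)
  seg 2: down by d2 = 15 → (0, -39/2)
  seg 3: up by d1 = 5 → (0, -29/2)
  seg 4: right by d5 = 19/2 → (19/2, -29/2)
  seg 5: right by d8 = 1 → (21/2, -29/2)
  seg 6: up by d2 = 15 → (21/2, 1/2)

d6 = 139/8
d7 = 571/24
d8 = 1
d9 = 1
d10 = 481/24
endpoint = (21/2, 1/2)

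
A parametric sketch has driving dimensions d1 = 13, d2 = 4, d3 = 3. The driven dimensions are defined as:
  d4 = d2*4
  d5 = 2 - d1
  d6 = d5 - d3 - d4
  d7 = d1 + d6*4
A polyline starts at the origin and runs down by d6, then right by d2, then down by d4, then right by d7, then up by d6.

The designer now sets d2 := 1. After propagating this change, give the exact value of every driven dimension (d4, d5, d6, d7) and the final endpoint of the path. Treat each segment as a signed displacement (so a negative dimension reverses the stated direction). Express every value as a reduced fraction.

d4 = 4
d5 = -11
d6 = -18
d7 = -59
endpoint = (-58, -4)

Apply edit: d2 := 1
  d4 = d2*4 = 4
  d5 = 2 - d1 = -11
  d6 = d5 - d3 - d4 = -18
  d7 = d1 + d6*4 = -59
Walk from origin (0, 0):
  seg 1: down by d6 = -18 → (0, 18)
  seg 2: right by d2 = 1 → (1, 18)
  seg 3: down by d4 = 4 → (1, 14)
  seg 4: right by d7 = -59 → (-58, 14)
  seg 5: up by d6 = -18 → (-58, -4)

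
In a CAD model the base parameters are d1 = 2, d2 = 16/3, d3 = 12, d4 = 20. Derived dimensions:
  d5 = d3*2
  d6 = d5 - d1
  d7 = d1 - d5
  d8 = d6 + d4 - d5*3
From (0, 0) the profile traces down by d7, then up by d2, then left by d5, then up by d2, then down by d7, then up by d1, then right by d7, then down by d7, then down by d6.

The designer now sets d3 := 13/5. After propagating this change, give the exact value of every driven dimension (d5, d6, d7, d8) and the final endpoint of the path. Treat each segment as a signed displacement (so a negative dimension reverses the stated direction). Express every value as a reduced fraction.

Apply edit: d3 := 13/5
  d5 = d3*2 = 26/5
  d6 = d5 - d1 = 16/5
  d7 = d1 - d5 = -16/5
  d8 = d6 + d4 - d5*3 = 38/5
Walk from origin (0, 0):
  seg 1: down by d7 = -16/5 → (0, 16/5)
  seg 2: up by d2 = 16/3 → (0, 128/15)
  seg 3: left by d5 = 26/5 → (-26/5, 128/15)
  seg 4: up by d2 = 16/3 → (-26/5, 208/15)
  seg 5: down by d7 = -16/5 → (-26/5, 256/15)
  seg 6: up by d1 = 2 → (-26/5, 286/15)
  seg 7: right by d7 = -16/5 → (-42/5, 286/15)
  seg 8: down by d7 = -16/5 → (-42/5, 334/15)
  seg 9: down by d6 = 16/5 → (-42/5, 286/15)

d5 = 26/5
d6 = 16/5
d7 = -16/5
d8 = 38/5
endpoint = (-42/5, 286/15)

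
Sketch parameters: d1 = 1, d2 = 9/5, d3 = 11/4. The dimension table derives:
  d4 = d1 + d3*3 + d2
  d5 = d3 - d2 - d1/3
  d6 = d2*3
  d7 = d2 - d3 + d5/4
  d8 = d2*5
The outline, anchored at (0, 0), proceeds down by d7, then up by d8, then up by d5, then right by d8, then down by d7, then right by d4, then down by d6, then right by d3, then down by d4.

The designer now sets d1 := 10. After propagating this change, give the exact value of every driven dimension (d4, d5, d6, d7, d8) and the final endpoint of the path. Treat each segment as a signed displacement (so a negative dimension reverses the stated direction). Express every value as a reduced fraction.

Apply edit: d1 := 10
  d4 = d1 + d3*3 + d2 = 401/20
  d5 = d3 - d2 - d1/3 = -143/60
  d6 = d2*3 = 27/5
  d7 = d2 - d3 + d5/4 = -371/240
  d8 = d2*5 = 9
Walk from origin (0, 0):
  seg 1: down by d7 = -371/240 → (0, 371/240)
  seg 2: up by d8 = 9 → (0, 2531/240)
  seg 3: up by d5 = -143/60 → (0, 653/80)
  seg 4: right by d8 = 9 → (9, 653/80)
  seg 5: down by d7 = -371/240 → (9, 233/24)
  seg 6: right by d4 = 401/20 → (581/20, 233/24)
  seg 7: down by d6 = 27/5 → (581/20, 517/120)
  seg 8: right by d3 = 11/4 → (159/5, 517/120)
  seg 9: down by d4 = 401/20 → (159/5, -1889/120)

d4 = 401/20
d5 = -143/60
d6 = 27/5
d7 = -371/240
d8 = 9
endpoint = (159/5, -1889/120)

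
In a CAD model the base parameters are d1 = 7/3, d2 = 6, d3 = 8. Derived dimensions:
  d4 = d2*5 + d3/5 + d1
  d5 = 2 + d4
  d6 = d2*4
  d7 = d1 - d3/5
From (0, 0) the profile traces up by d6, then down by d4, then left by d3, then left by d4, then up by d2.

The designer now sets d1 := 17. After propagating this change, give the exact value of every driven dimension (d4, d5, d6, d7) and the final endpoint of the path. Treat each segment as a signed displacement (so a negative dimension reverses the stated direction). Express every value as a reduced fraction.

d4 = 243/5
d5 = 253/5
d6 = 24
d7 = 77/5
endpoint = (-283/5, -93/5)

Apply edit: d1 := 17
  d4 = d2*5 + d3/5 + d1 = 243/5
  d5 = 2 + d4 = 253/5
  d6 = d2*4 = 24
  d7 = d1 - d3/5 = 77/5
Walk from origin (0, 0):
  seg 1: up by d6 = 24 → (0, 24)
  seg 2: down by d4 = 243/5 → (0, -123/5)
  seg 3: left by d3 = 8 → (-8, -123/5)
  seg 4: left by d4 = 243/5 → (-283/5, -123/5)
  seg 5: up by d2 = 6 → (-283/5, -93/5)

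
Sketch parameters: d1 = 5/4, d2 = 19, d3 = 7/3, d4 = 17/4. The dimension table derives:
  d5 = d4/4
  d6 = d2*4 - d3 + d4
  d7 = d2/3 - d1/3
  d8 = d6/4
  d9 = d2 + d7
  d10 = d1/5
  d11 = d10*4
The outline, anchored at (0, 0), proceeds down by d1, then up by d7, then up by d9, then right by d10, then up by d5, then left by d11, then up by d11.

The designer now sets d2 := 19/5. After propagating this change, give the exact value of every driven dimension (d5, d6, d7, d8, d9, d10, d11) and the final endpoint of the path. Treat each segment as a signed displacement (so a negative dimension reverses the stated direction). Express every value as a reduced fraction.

d5 = 17/16
d6 = 1027/60
d7 = 17/20
d8 = 1027/240
d9 = 93/20
d10 = 1/4
d11 = 1
endpoint = (-3/4, 101/16)

Apply edit: d2 := 19/5
  d5 = d4/4 = 17/16
  d6 = d2*4 - d3 + d4 = 1027/60
  d7 = d2/3 - d1/3 = 17/20
  d8 = d6/4 = 1027/240
  d9 = d2 + d7 = 93/20
  d10 = d1/5 = 1/4
  d11 = d10*4 = 1
Walk from origin (0, 0):
  seg 1: down by d1 = 5/4 → (0, -5/4)
  seg 2: up by d7 = 17/20 → (0, -2/5)
  seg 3: up by d9 = 93/20 → (0, 17/4)
  seg 4: right by d10 = 1/4 → (1/4, 17/4)
  seg 5: up by d5 = 17/16 → (1/4, 85/16)
  seg 6: left by d11 = 1 → (-3/4, 85/16)
  seg 7: up by d11 = 1 → (-3/4, 101/16)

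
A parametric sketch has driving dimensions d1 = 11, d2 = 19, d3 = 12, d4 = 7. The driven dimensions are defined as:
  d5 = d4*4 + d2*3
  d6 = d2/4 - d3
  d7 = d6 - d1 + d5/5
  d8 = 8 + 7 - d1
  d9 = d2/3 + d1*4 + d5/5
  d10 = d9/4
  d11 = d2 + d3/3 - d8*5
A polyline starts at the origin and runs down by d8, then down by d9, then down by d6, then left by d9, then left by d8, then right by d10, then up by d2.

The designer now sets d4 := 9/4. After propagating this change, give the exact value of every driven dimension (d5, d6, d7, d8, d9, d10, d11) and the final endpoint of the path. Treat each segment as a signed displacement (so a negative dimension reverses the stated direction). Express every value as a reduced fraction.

d5 = 66
d6 = -29/4
d7 = -101/20
d8 = 4
d9 = 953/15
d10 = 953/60
d11 = 3
endpoint = (-1033/20, -2477/60)

Apply edit: d4 := 9/4
  d5 = d4*4 + d2*3 = 66
  d6 = d2/4 - d3 = -29/4
  d7 = d6 - d1 + d5/5 = -101/20
  d8 = 8 + 7 - d1 = 4
  d9 = d2/3 + d1*4 + d5/5 = 953/15
  d10 = d9/4 = 953/60
  d11 = d2 + d3/3 - d8*5 = 3
Walk from origin (0, 0):
  seg 1: down by d8 = 4 → (0, -4)
  seg 2: down by d9 = 953/15 → (0, -1013/15)
  seg 3: down by d6 = -29/4 → (0, -3617/60)
  seg 4: left by d9 = 953/15 → (-953/15, -3617/60)
  seg 5: left by d8 = 4 → (-1013/15, -3617/60)
  seg 6: right by d10 = 953/60 → (-1033/20, -3617/60)
  seg 7: up by d2 = 19 → (-1033/20, -2477/60)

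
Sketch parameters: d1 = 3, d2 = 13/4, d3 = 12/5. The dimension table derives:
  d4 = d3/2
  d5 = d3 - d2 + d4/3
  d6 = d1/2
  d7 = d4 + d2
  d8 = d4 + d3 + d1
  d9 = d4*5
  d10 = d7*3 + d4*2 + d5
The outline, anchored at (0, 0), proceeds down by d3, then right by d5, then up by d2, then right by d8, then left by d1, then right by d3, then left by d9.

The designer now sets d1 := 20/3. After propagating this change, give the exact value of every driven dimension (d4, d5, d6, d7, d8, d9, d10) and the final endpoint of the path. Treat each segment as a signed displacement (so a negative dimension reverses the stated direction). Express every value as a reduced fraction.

Apply edit: d1 := 20/3
  d4 = d3/2 = 6/5
  d5 = d3 - d2 + d4/3 = -9/20
  d6 = d1/2 = 10/3
  d7 = d4 + d2 = 89/20
  d8 = d4 + d3 + d1 = 154/15
  d9 = d4*5 = 6
  d10 = d7*3 + d4*2 + d5 = 153/10
Walk from origin (0, 0):
  seg 1: down by d3 = 12/5 → (0, -12/5)
  seg 2: right by d5 = -9/20 → (-9/20, -12/5)
  seg 3: up by d2 = 13/4 → (-9/20, 17/20)
  seg 4: right by d8 = 154/15 → (589/60, 17/20)
  seg 5: left by d1 = 20/3 → (63/20, 17/20)
  seg 6: right by d3 = 12/5 → (111/20, 17/20)
  seg 7: left by d9 = 6 → (-9/20, 17/20)

d4 = 6/5
d5 = -9/20
d6 = 10/3
d7 = 89/20
d8 = 154/15
d9 = 6
d10 = 153/10
endpoint = (-9/20, 17/20)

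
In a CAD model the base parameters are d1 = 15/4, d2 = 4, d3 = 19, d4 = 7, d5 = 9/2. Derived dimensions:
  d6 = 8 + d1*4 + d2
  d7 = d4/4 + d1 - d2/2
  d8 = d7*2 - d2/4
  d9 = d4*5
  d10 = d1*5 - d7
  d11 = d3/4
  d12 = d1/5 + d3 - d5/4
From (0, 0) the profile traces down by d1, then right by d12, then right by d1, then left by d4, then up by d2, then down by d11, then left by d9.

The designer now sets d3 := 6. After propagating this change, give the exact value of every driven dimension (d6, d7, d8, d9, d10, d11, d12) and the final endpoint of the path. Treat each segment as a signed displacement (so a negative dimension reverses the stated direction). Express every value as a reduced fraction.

d6 = 27
d7 = 7/2
d8 = 6
d9 = 35
d10 = 61/4
d11 = 3/2
d12 = 45/8
endpoint = (-261/8, -5/4)

Apply edit: d3 := 6
  d6 = 8 + d1*4 + d2 = 27
  d7 = d4/4 + d1 - d2/2 = 7/2
  d8 = d7*2 - d2/4 = 6
  d9 = d4*5 = 35
  d10 = d1*5 - d7 = 61/4
  d11 = d3/4 = 3/2
  d12 = d1/5 + d3 - d5/4 = 45/8
Walk from origin (0, 0):
  seg 1: down by d1 = 15/4 → (0, -15/4)
  seg 2: right by d12 = 45/8 → (45/8, -15/4)
  seg 3: right by d1 = 15/4 → (75/8, -15/4)
  seg 4: left by d4 = 7 → (19/8, -15/4)
  seg 5: up by d2 = 4 → (19/8, 1/4)
  seg 6: down by d11 = 3/2 → (19/8, -5/4)
  seg 7: left by d9 = 35 → (-261/8, -5/4)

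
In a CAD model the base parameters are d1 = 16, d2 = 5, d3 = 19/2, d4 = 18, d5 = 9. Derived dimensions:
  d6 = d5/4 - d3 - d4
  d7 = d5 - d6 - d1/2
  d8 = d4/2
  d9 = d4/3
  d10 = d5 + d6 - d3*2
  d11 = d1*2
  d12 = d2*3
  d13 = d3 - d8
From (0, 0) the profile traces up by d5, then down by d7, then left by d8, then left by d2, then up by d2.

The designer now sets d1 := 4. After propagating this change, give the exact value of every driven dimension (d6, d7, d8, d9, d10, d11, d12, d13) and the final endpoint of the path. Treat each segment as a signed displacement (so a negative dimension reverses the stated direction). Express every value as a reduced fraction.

Apply edit: d1 := 4
  d6 = d5/4 - d3 - d4 = -101/4
  d7 = d5 - d6 - d1/2 = 129/4
  d8 = d4/2 = 9
  d9 = d4/3 = 6
  d10 = d5 + d6 - d3*2 = -141/4
  d11 = d1*2 = 8
  d12 = d2*3 = 15
  d13 = d3 - d8 = 1/2
Walk from origin (0, 0):
  seg 1: up by d5 = 9 → (0, 9)
  seg 2: down by d7 = 129/4 → (0, -93/4)
  seg 3: left by d8 = 9 → (-9, -93/4)
  seg 4: left by d2 = 5 → (-14, -93/4)
  seg 5: up by d2 = 5 → (-14, -73/4)

d6 = -101/4
d7 = 129/4
d8 = 9
d9 = 6
d10 = -141/4
d11 = 8
d12 = 15
d13 = 1/2
endpoint = (-14, -73/4)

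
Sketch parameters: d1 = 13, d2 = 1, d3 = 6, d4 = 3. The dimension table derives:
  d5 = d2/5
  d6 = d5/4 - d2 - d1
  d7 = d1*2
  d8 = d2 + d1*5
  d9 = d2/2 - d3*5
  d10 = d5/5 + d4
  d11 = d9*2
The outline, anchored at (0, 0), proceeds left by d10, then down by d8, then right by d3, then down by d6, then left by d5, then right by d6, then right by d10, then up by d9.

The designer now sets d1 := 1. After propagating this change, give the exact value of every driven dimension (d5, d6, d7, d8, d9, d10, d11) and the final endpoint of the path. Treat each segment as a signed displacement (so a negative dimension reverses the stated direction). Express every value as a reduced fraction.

d5 = 1/5
d6 = -39/20
d7 = 2
d8 = 6
d9 = -59/2
d10 = 76/25
d11 = -59
endpoint = (77/20, -671/20)

Apply edit: d1 := 1
  d5 = d2/5 = 1/5
  d6 = d5/4 - d2 - d1 = -39/20
  d7 = d1*2 = 2
  d8 = d2 + d1*5 = 6
  d9 = d2/2 - d3*5 = -59/2
  d10 = d5/5 + d4 = 76/25
  d11 = d9*2 = -59
Walk from origin (0, 0):
  seg 1: left by d10 = 76/25 → (-76/25, 0)
  seg 2: down by d8 = 6 → (-76/25, -6)
  seg 3: right by d3 = 6 → (74/25, -6)
  seg 4: down by d6 = -39/20 → (74/25, -81/20)
  seg 5: left by d5 = 1/5 → (69/25, -81/20)
  seg 6: right by d6 = -39/20 → (81/100, -81/20)
  seg 7: right by d10 = 76/25 → (77/20, -81/20)
  seg 8: up by d9 = -59/2 → (77/20, -671/20)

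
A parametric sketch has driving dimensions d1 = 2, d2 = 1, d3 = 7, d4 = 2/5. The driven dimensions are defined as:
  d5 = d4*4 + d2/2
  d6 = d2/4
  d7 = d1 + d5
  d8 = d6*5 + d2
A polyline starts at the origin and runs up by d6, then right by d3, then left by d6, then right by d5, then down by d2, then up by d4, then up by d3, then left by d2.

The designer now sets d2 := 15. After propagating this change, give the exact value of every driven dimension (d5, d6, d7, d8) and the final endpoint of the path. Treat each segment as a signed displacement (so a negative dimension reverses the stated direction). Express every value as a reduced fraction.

Apply edit: d2 := 15
  d5 = d4*4 + d2/2 = 91/10
  d6 = d2/4 = 15/4
  d7 = d1 + d5 = 111/10
  d8 = d6*5 + d2 = 135/4
Walk from origin (0, 0):
  seg 1: up by d6 = 15/4 → (0, 15/4)
  seg 2: right by d3 = 7 → (7, 15/4)
  seg 3: left by d6 = 15/4 → (13/4, 15/4)
  seg 4: right by d5 = 91/10 → (247/20, 15/4)
  seg 5: down by d2 = 15 → (247/20, -45/4)
  seg 6: up by d4 = 2/5 → (247/20, -217/20)
  seg 7: up by d3 = 7 → (247/20, -77/20)
  seg 8: left by d2 = 15 → (-53/20, -77/20)

d5 = 91/10
d6 = 15/4
d7 = 111/10
d8 = 135/4
endpoint = (-53/20, -77/20)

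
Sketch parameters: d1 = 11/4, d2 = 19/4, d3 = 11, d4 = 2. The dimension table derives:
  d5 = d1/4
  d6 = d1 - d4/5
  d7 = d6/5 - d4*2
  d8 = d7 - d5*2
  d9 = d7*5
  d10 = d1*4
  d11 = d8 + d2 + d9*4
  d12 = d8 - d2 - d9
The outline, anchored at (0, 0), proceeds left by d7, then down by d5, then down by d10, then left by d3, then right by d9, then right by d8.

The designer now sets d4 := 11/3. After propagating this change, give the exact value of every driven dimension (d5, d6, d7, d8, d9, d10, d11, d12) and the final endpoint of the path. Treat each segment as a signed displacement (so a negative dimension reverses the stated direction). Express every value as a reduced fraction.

Apply edit: d4 := 11/3
  d5 = d1/4 = 11/16
  d6 = d1 - d4/5 = 121/60
  d7 = d6/5 - d4*2 = -693/100
  d8 = d7 - d5*2 = -1661/200
  d9 = d7*5 = -693/20
  d10 = d1*4 = 11
  d11 = d8 + d2 + d9*4 = -28431/200
  d12 = d8 - d2 - d9 = 4319/200
Walk from origin (0, 0):
  seg 1: left by d7 = -693/100 → (693/100, 0)
  seg 2: down by d5 = 11/16 → (693/100, -11/16)
  seg 3: down by d10 = 11 → (693/100, -187/16)
  seg 4: left by d3 = 11 → (-407/100, -187/16)
  seg 5: right by d9 = -693/20 → (-968/25, -187/16)
  seg 6: right by d8 = -1661/200 → (-1881/40, -187/16)

d5 = 11/16
d6 = 121/60
d7 = -693/100
d8 = -1661/200
d9 = -693/20
d10 = 11
d11 = -28431/200
d12 = 4319/200
endpoint = (-1881/40, -187/16)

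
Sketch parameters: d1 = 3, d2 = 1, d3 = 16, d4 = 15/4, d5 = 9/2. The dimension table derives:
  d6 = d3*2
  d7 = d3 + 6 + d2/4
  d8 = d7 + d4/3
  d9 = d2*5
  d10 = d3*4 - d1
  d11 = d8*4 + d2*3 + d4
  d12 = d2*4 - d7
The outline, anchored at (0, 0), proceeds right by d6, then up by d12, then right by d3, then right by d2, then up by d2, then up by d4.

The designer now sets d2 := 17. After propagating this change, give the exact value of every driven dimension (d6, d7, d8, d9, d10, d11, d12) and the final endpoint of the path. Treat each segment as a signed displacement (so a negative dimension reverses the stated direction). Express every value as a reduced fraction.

d6 = 32
d7 = 105/4
d8 = 55/2
d9 = 85
d10 = 61
d11 = 659/4
d12 = 167/4
endpoint = (65, 125/2)

Apply edit: d2 := 17
  d6 = d3*2 = 32
  d7 = d3 + 6 + d2/4 = 105/4
  d8 = d7 + d4/3 = 55/2
  d9 = d2*5 = 85
  d10 = d3*4 - d1 = 61
  d11 = d8*4 + d2*3 + d4 = 659/4
  d12 = d2*4 - d7 = 167/4
Walk from origin (0, 0):
  seg 1: right by d6 = 32 → (32, 0)
  seg 2: up by d12 = 167/4 → (32, 167/4)
  seg 3: right by d3 = 16 → (48, 167/4)
  seg 4: right by d2 = 17 → (65, 167/4)
  seg 5: up by d2 = 17 → (65, 235/4)
  seg 6: up by d4 = 15/4 → (65, 125/2)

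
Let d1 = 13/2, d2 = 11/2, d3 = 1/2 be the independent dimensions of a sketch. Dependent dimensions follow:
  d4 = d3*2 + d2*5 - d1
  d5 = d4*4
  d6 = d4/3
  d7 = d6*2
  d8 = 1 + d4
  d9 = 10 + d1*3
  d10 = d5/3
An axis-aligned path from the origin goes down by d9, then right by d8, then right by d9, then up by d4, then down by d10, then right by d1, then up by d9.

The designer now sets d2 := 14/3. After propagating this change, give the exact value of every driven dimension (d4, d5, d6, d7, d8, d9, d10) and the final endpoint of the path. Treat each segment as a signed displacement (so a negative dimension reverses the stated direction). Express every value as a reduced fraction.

Apply edit: d2 := 14/3
  d4 = d3*2 + d2*5 - d1 = 107/6
  d5 = d4*4 = 214/3
  d6 = d4/3 = 107/18
  d7 = d6*2 = 107/9
  d8 = 1 + d4 = 113/6
  d9 = 10 + d1*3 = 59/2
  d10 = d5/3 = 214/9
Walk from origin (0, 0):
  seg 1: down by d9 = 59/2 → (0, -59/2)
  seg 2: right by d8 = 113/6 → (113/6, -59/2)
  seg 3: right by d9 = 59/2 → (145/3, -59/2)
  seg 4: up by d4 = 107/6 → (145/3, -35/3)
  seg 5: down by d10 = 214/9 → (145/3, -319/9)
  seg 6: right by d1 = 13/2 → (329/6, -319/9)
  seg 7: up by d9 = 59/2 → (329/6, -107/18)

d4 = 107/6
d5 = 214/3
d6 = 107/18
d7 = 107/9
d8 = 113/6
d9 = 59/2
d10 = 214/9
endpoint = (329/6, -107/18)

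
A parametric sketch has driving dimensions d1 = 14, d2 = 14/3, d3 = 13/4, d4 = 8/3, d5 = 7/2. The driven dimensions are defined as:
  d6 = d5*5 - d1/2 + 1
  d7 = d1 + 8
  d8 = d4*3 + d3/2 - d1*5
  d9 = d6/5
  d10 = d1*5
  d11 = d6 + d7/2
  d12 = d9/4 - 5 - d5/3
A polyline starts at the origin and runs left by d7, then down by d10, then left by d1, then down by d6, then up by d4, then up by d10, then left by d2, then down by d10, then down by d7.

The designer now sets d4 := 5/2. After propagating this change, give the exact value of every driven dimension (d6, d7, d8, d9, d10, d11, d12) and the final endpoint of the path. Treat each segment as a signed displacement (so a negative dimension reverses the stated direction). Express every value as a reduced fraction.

Apply edit: d4 := 5/2
  d6 = d5*5 - d1/2 + 1 = 23/2
  d7 = d1 + 8 = 22
  d8 = d4*3 + d3/2 - d1*5 = -487/8
  d9 = d6/5 = 23/10
  d10 = d1*5 = 70
  d11 = d6 + d7/2 = 45/2
  d12 = d9/4 - 5 - d5/3 = -671/120
Walk from origin (0, 0):
  seg 1: left by d7 = 22 → (-22, 0)
  seg 2: down by d10 = 70 → (-22, -70)
  seg 3: left by d1 = 14 → (-36, -70)
  seg 4: down by d6 = 23/2 → (-36, -163/2)
  seg 5: up by d4 = 5/2 → (-36, -79)
  seg 6: up by d10 = 70 → (-36, -9)
  seg 7: left by d2 = 14/3 → (-122/3, -9)
  seg 8: down by d10 = 70 → (-122/3, -79)
  seg 9: down by d7 = 22 → (-122/3, -101)

d6 = 23/2
d7 = 22
d8 = -487/8
d9 = 23/10
d10 = 70
d11 = 45/2
d12 = -671/120
endpoint = (-122/3, -101)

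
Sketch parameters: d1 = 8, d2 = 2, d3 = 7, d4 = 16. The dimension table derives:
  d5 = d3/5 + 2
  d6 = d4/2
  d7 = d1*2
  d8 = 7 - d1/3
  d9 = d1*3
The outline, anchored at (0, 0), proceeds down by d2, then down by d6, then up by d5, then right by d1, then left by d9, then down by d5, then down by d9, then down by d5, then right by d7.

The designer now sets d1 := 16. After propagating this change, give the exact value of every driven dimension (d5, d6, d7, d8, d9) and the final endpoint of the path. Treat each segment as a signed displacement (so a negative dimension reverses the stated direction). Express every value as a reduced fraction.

d5 = 17/5
d6 = 8
d7 = 32
d8 = 5/3
d9 = 48
endpoint = (0, -307/5)

Apply edit: d1 := 16
  d5 = d3/5 + 2 = 17/5
  d6 = d4/2 = 8
  d7 = d1*2 = 32
  d8 = 7 - d1/3 = 5/3
  d9 = d1*3 = 48
Walk from origin (0, 0):
  seg 1: down by d2 = 2 → (0, -2)
  seg 2: down by d6 = 8 → (0, -10)
  seg 3: up by d5 = 17/5 → (0, -33/5)
  seg 4: right by d1 = 16 → (16, -33/5)
  seg 5: left by d9 = 48 → (-32, -33/5)
  seg 6: down by d5 = 17/5 → (-32, -10)
  seg 7: down by d9 = 48 → (-32, -58)
  seg 8: down by d5 = 17/5 → (-32, -307/5)
  seg 9: right by d7 = 32 → (0, -307/5)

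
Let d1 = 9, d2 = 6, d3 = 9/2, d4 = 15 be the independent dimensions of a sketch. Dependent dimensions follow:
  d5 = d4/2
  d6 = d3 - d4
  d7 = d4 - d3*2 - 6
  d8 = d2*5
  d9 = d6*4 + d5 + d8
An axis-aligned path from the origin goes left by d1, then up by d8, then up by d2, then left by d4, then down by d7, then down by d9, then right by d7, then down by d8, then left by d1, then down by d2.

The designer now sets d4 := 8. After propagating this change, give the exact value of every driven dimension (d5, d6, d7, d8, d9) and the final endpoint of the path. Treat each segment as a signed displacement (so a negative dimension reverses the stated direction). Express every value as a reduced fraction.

Apply edit: d4 := 8
  d5 = d4/2 = 4
  d6 = d3 - d4 = -7/2
  d7 = d4 - d3*2 - 6 = -7
  d8 = d2*5 = 30
  d9 = d6*4 + d5 + d8 = 20
Walk from origin (0, 0):
  seg 1: left by d1 = 9 → (-9, 0)
  seg 2: up by d8 = 30 → (-9, 30)
  seg 3: up by d2 = 6 → (-9, 36)
  seg 4: left by d4 = 8 → (-17, 36)
  seg 5: down by d7 = -7 → (-17, 43)
  seg 6: down by d9 = 20 → (-17, 23)
  seg 7: right by d7 = -7 → (-24, 23)
  seg 8: down by d8 = 30 → (-24, -7)
  seg 9: left by d1 = 9 → (-33, -7)
  seg 10: down by d2 = 6 → (-33, -13)

d5 = 4
d6 = -7/2
d7 = -7
d8 = 30
d9 = 20
endpoint = (-33, -13)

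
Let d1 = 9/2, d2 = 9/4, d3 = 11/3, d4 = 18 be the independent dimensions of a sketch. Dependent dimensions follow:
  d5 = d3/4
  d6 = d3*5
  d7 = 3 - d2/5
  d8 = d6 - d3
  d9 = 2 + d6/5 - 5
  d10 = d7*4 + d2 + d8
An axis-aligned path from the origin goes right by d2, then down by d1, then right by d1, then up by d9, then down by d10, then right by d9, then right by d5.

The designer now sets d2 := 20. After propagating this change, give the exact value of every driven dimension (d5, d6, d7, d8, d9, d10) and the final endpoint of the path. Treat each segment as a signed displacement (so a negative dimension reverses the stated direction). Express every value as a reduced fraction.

Apply edit: d2 := 20
  d5 = d3/4 = 11/12
  d6 = d3*5 = 55/3
  d7 = 3 - d2/5 = -1
  d8 = d6 - d3 = 44/3
  d9 = 2 + d6/5 - 5 = 2/3
  d10 = d7*4 + d2 + d8 = 92/3
Walk from origin (0, 0):
  seg 1: right by d2 = 20 → (20, 0)
  seg 2: down by d1 = 9/2 → (20, -9/2)
  seg 3: right by d1 = 9/2 → (49/2, -9/2)
  seg 4: up by d9 = 2/3 → (49/2, -23/6)
  seg 5: down by d10 = 92/3 → (49/2, -69/2)
  seg 6: right by d9 = 2/3 → (151/6, -69/2)
  seg 7: right by d5 = 11/12 → (313/12, -69/2)

d5 = 11/12
d6 = 55/3
d7 = -1
d8 = 44/3
d9 = 2/3
d10 = 92/3
endpoint = (313/12, -69/2)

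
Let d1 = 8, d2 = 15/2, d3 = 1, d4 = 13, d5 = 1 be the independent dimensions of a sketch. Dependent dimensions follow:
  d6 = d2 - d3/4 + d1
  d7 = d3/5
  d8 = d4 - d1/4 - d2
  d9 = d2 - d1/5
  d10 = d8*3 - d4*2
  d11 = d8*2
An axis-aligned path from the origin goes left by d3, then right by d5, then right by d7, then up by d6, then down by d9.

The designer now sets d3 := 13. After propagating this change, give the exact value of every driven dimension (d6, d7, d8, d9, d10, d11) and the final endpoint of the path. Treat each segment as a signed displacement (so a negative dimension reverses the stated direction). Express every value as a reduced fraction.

d6 = 49/4
d7 = 13/5
d8 = 7/2
d9 = 59/10
d10 = -31/2
d11 = 7
endpoint = (-47/5, 127/20)

Apply edit: d3 := 13
  d6 = d2 - d3/4 + d1 = 49/4
  d7 = d3/5 = 13/5
  d8 = d4 - d1/4 - d2 = 7/2
  d9 = d2 - d1/5 = 59/10
  d10 = d8*3 - d4*2 = -31/2
  d11 = d8*2 = 7
Walk from origin (0, 0):
  seg 1: left by d3 = 13 → (-13, 0)
  seg 2: right by d5 = 1 → (-12, 0)
  seg 3: right by d7 = 13/5 → (-47/5, 0)
  seg 4: up by d6 = 49/4 → (-47/5, 49/4)
  seg 5: down by d9 = 59/10 → (-47/5, 127/20)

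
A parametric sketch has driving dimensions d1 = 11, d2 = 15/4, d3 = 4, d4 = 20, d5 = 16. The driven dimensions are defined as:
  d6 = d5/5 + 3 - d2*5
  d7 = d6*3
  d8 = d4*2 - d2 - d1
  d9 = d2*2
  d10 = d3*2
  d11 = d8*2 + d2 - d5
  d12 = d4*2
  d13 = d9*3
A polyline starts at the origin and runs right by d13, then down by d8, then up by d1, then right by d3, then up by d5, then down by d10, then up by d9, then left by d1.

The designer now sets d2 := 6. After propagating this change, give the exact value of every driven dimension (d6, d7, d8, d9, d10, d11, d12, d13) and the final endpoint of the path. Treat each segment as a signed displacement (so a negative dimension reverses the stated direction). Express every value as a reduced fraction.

d6 = -119/5
d7 = -357/5
d8 = 23
d9 = 12
d10 = 8
d11 = 36
d12 = 40
d13 = 36
endpoint = (29, 8)

Apply edit: d2 := 6
  d6 = d5/5 + 3 - d2*5 = -119/5
  d7 = d6*3 = -357/5
  d8 = d4*2 - d2 - d1 = 23
  d9 = d2*2 = 12
  d10 = d3*2 = 8
  d11 = d8*2 + d2 - d5 = 36
  d12 = d4*2 = 40
  d13 = d9*3 = 36
Walk from origin (0, 0):
  seg 1: right by d13 = 36 → (36, 0)
  seg 2: down by d8 = 23 → (36, -23)
  seg 3: up by d1 = 11 → (36, -12)
  seg 4: right by d3 = 4 → (40, -12)
  seg 5: up by d5 = 16 → (40, 4)
  seg 6: down by d10 = 8 → (40, -4)
  seg 7: up by d9 = 12 → (40, 8)
  seg 8: left by d1 = 11 → (29, 8)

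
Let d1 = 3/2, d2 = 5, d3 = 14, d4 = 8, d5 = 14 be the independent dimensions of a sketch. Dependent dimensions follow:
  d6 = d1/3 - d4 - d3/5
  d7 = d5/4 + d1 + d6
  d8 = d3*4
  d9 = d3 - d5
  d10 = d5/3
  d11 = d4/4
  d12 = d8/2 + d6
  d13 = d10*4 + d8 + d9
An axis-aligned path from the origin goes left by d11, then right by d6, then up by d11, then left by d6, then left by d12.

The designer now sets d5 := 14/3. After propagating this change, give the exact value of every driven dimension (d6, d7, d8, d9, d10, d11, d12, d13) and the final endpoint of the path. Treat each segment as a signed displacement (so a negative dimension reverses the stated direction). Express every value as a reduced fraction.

d6 = -103/10
d7 = -229/30
d8 = 56
d9 = 28/3
d10 = 14/9
d11 = 2
d12 = 177/10
d13 = 644/9
endpoint = (-197/10, 2)

Apply edit: d5 := 14/3
  d6 = d1/3 - d4 - d3/5 = -103/10
  d7 = d5/4 + d1 + d6 = -229/30
  d8 = d3*4 = 56
  d9 = d3 - d5 = 28/3
  d10 = d5/3 = 14/9
  d11 = d4/4 = 2
  d12 = d8/2 + d6 = 177/10
  d13 = d10*4 + d8 + d9 = 644/9
Walk from origin (0, 0):
  seg 1: left by d11 = 2 → (-2, 0)
  seg 2: right by d6 = -103/10 → (-123/10, 0)
  seg 3: up by d11 = 2 → (-123/10, 2)
  seg 4: left by d6 = -103/10 → (-2, 2)
  seg 5: left by d12 = 177/10 → (-197/10, 2)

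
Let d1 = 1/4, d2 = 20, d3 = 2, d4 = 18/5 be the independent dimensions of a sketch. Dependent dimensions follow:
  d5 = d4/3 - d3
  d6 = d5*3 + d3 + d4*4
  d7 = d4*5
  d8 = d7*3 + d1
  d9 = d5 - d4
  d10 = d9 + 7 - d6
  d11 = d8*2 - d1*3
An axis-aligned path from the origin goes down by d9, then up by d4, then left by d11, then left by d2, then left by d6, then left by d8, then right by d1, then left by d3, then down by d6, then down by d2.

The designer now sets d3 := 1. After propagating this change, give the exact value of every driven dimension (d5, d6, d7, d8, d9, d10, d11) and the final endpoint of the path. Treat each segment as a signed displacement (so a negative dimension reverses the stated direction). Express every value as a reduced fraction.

Apply edit: d3 := 1
  d5 = d4/3 - d3 = 1/5
  d6 = d5*3 + d3 + d4*4 = 16
  d7 = d4*5 = 18
  d8 = d7*3 + d1 = 217/4
  d9 = d5 - d4 = -17/5
  d10 = d9 + 7 - d6 = -62/5
  d11 = d8*2 - d1*3 = 431/4
Walk from origin (0, 0):
  seg 1: down by d9 = -17/5 → (0, 17/5)
  seg 2: up by d4 = 18/5 → (0, 7)
  seg 3: left by d11 = 431/4 → (-431/4, 7)
  seg 4: left by d2 = 20 → (-511/4, 7)
  seg 5: left by d6 = 16 → (-575/4, 7)
  seg 6: left by d8 = 217/4 → (-198, 7)
  seg 7: right by d1 = 1/4 → (-791/4, 7)
  seg 8: left by d3 = 1 → (-795/4, 7)
  seg 9: down by d6 = 16 → (-795/4, -9)
  seg 10: down by d2 = 20 → (-795/4, -29)

d5 = 1/5
d6 = 16
d7 = 18
d8 = 217/4
d9 = -17/5
d10 = -62/5
d11 = 431/4
endpoint = (-795/4, -29)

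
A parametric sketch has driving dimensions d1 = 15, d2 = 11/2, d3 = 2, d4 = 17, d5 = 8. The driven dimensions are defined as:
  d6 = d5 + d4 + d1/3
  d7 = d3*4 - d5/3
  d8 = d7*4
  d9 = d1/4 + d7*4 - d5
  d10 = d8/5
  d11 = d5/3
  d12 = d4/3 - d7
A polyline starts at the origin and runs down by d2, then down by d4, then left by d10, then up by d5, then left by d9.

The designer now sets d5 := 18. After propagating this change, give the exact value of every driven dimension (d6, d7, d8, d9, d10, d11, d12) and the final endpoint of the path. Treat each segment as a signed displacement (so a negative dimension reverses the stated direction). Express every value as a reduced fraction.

d6 = 40
d7 = 2
d8 = 8
d9 = -25/4
d10 = 8/5
d11 = 6
d12 = 11/3
endpoint = (93/20, -9/2)

Apply edit: d5 := 18
  d6 = d5 + d4 + d1/3 = 40
  d7 = d3*4 - d5/3 = 2
  d8 = d7*4 = 8
  d9 = d1/4 + d7*4 - d5 = -25/4
  d10 = d8/5 = 8/5
  d11 = d5/3 = 6
  d12 = d4/3 - d7 = 11/3
Walk from origin (0, 0):
  seg 1: down by d2 = 11/2 → (0, -11/2)
  seg 2: down by d4 = 17 → (0, -45/2)
  seg 3: left by d10 = 8/5 → (-8/5, -45/2)
  seg 4: up by d5 = 18 → (-8/5, -9/2)
  seg 5: left by d9 = -25/4 → (93/20, -9/2)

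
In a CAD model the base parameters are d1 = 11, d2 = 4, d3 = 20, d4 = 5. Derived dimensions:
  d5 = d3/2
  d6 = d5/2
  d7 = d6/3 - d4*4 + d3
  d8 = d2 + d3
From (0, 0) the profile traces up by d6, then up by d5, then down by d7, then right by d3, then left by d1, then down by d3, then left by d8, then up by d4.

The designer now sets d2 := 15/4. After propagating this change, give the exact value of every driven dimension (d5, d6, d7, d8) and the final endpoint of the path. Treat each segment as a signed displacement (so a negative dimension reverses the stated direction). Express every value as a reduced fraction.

Apply edit: d2 := 15/4
  d5 = d3/2 = 10
  d6 = d5/2 = 5
  d7 = d6/3 - d4*4 + d3 = 5/3
  d8 = d2 + d3 = 95/4
Walk from origin (0, 0):
  seg 1: up by d6 = 5 → (0, 5)
  seg 2: up by d5 = 10 → (0, 15)
  seg 3: down by d7 = 5/3 → (0, 40/3)
  seg 4: right by d3 = 20 → (20, 40/3)
  seg 5: left by d1 = 11 → (9, 40/3)
  seg 6: down by d3 = 20 → (9, -20/3)
  seg 7: left by d8 = 95/4 → (-59/4, -20/3)
  seg 8: up by d4 = 5 → (-59/4, -5/3)

d5 = 10
d6 = 5
d7 = 5/3
d8 = 95/4
endpoint = (-59/4, -5/3)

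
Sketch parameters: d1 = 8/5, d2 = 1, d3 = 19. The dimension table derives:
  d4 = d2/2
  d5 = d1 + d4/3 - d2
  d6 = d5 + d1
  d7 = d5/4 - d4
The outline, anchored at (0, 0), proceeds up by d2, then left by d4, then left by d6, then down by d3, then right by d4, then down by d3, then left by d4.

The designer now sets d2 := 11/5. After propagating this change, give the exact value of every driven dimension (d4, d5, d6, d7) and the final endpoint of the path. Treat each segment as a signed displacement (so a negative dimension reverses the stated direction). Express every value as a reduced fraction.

d4 = 11/10
d5 = -7/30
d6 = 41/30
d7 = -139/120
endpoint = (-37/15, -179/5)

Apply edit: d2 := 11/5
  d4 = d2/2 = 11/10
  d5 = d1 + d4/3 - d2 = -7/30
  d6 = d5 + d1 = 41/30
  d7 = d5/4 - d4 = -139/120
Walk from origin (0, 0):
  seg 1: up by d2 = 11/5 → (0, 11/5)
  seg 2: left by d4 = 11/10 → (-11/10, 11/5)
  seg 3: left by d6 = 41/30 → (-37/15, 11/5)
  seg 4: down by d3 = 19 → (-37/15, -84/5)
  seg 5: right by d4 = 11/10 → (-41/30, -84/5)
  seg 6: down by d3 = 19 → (-41/30, -179/5)
  seg 7: left by d4 = 11/10 → (-37/15, -179/5)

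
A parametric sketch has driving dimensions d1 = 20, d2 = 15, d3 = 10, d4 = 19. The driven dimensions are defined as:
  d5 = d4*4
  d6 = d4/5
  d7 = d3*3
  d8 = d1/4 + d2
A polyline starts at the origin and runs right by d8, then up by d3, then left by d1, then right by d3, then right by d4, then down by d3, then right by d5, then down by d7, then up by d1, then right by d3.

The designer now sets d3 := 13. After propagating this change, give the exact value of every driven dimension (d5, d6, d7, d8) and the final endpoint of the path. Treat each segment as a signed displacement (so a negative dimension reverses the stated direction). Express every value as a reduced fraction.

Apply edit: d3 := 13
  d5 = d4*4 = 76
  d6 = d4/5 = 19/5
  d7 = d3*3 = 39
  d8 = d1/4 + d2 = 20
Walk from origin (0, 0):
  seg 1: right by d8 = 20 → (20, 0)
  seg 2: up by d3 = 13 → (20, 13)
  seg 3: left by d1 = 20 → (0, 13)
  seg 4: right by d3 = 13 → (13, 13)
  seg 5: right by d4 = 19 → (32, 13)
  seg 6: down by d3 = 13 → (32, 0)
  seg 7: right by d5 = 76 → (108, 0)
  seg 8: down by d7 = 39 → (108, -39)
  seg 9: up by d1 = 20 → (108, -19)
  seg 10: right by d3 = 13 → (121, -19)

d5 = 76
d6 = 19/5
d7 = 39
d8 = 20
endpoint = (121, -19)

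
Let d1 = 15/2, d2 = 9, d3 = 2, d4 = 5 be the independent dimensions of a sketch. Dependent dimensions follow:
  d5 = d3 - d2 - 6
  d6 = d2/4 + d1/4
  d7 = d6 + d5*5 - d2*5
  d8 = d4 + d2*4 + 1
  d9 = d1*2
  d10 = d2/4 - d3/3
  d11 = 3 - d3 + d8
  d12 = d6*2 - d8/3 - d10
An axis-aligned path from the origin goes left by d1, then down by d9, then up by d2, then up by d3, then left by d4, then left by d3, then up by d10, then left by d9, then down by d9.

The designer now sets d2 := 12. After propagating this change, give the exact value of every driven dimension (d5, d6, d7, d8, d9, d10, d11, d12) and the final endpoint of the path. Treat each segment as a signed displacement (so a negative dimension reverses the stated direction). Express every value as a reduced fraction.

d5 = -16
d6 = 39/8
d7 = -1081/8
d8 = 54
d9 = 15
d10 = 7/3
d11 = 55
d12 = -127/12
endpoint = (-59/2, -41/3)

Apply edit: d2 := 12
  d5 = d3 - d2 - 6 = -16
  d6 = d2/4 + d1/4 = 39/8
  d7 = d6 + d5*5 - d2*5 = -1081/8
  d8 = d4 + d2*4 + 1 = 54
  d9 = d1*2 = 15
  d10 = d2/4 - d3/3 = 7/3
  d11 = 3 - d3 + d8 = 55
  d12 = d6*2 - d8/3 - d10 = -127/12
Walk from origin (0, 0):
  seg 1: left by d1 = 15/2 → (-15/2, 0)
  seg 2: down by d9 = 15 → (-15/2, -15)
  seg 3: up by d2 = 12 → (-15/2, -3)
  seg 4: up by d3 = 2 → (-15/2, -1)
  seg 5: left by d4 = 5 → (-25/2, -1)
  seg 6: left by d3 = 2 → (-29/2, -1)
  seg 7: up by d10 = 7/3 → (-29/2, 4/3)
  seg 8: left by d9 = 15 → (-59/2, 4/3)
  seg 9: down by d9 = 15 → (-59/2, -41/3)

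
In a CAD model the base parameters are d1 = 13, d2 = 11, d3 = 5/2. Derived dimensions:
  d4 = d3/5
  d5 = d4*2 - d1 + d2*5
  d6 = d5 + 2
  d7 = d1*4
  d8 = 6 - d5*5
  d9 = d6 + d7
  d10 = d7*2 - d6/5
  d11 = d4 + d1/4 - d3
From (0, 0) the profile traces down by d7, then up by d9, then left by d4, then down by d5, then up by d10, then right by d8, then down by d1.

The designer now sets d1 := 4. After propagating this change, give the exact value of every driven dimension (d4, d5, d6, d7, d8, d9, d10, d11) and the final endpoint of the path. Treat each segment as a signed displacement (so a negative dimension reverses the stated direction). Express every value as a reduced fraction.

d4 = 1/2
d5 = 52
d6 = 54
d7 = 16
d8 = -254
d9 = 70
d10 = 106/5
d11 = -1
endpoint = (-509/2, 96/5)

Apply edit: d1 := 4
  d4 = d3/5 = 1/2
  d5 = d4*2 - d1 + d2*5 = 52
  d6 = d5 + 2 = 54
  d7 = d1*4 = 16
  d8 = 6 - d5*5 = -254
  d9 = d6 + d7 = 70
  d10 = d7*2 - d6/5 = 106/5
  d11 = d4 + d1/4 - d3 = -1
Walk from origin (0, 0):
  seg 1: down by d7 = 16 → (0, -16)
  seg 2: up by d9 = 70 → (0, 54)
  seg 3: left by d4 = 1/2 → (-1/2, 54)
  seg 4: down by d5 = 52 → (-1/2, 2)
  seg 5: up by d10 = 106/5 → (-1/2, 116/5)
  seg 6: right by d8 = -254 → (-509/2, 116/5)
  seg 7: down by d1 = 4 → (-509/2, 96/5)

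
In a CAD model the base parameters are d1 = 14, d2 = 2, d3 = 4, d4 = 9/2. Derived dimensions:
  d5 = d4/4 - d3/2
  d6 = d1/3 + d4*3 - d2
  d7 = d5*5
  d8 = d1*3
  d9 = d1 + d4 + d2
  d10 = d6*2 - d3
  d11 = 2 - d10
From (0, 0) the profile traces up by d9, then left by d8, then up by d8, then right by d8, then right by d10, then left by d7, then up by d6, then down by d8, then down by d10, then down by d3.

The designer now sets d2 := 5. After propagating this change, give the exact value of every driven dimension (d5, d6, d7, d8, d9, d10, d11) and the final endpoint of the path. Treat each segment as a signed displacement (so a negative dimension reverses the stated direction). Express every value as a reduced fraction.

Apply edit: d2 := 5
  d5 = d4/4 - d3/2 = -7/8
  d6 = d1/3 + d4*3 - d2 = 79/6
  d7 = d5*5 = -35/8
  d8 = d1*3 = 42
  d9 = d1 + d4 + d2 = 47/2
  d10 = d6*2 - d3 = 67/3
  d11 = 2 - d10 = -61/3
Walk from origin (0, 0):
  seg 1: up by d9 = 47/2 → (0, 47/2)
  seg 2: left by d8 = 42 → (-42, 47/2)
  seg 3: up by d8 = 42 → (-42, 131/2)
  seg 4: right by d8 = 42 → (0, 131/2)
  seg 5: right by d10 = 67/3 → (67/3, 131/2)
  seg 6: left by d7 = -35/8 → (641/24, 131/2)
  seg 7: up by d6 = 79/6 → (641/24, 236/3)
  seg 8: down by d8 = 42 → (641/24, 110/3)
  seg 9: down by d10 = 67/3 → (641/24, 43/3)
  seg 10: down by d3 = 4 → (641/24, 31/3)

d5 = -7/8
d6 = 79/6
d7 = -35/8
d8 = 42
d9 = 47/2
d10 = 67/3
d11 = -61/3
endpoint = (641/24, 31/3)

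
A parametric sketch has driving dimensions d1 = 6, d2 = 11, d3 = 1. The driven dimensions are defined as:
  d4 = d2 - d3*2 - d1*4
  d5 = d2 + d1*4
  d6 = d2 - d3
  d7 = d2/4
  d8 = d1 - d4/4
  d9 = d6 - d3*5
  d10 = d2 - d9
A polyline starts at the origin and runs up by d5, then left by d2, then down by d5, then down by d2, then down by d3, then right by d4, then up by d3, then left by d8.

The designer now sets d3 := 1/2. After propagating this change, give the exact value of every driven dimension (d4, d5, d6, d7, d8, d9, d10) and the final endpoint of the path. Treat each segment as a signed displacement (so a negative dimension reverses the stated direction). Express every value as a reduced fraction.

Apply edit: d3 := 1/2
  d4 = d2 - d3*2 - d1*4 = -14
  d5 = d2 + d1*4 = 35
  d6 = d2 - d3 = 21/2
  d7 = d2/4 = 11/4
  d8 = d1 - d4/4 = 19/2
  d9 = d6 - d3*5 = 8
  d10 = d2 - d9 = 3
Walk from origin (0, 0):
  seg 1: up by d5 = 35 → (0, 35)
  seg 2: left by d2 = 11 → (-11, 35)
  seg 3: down by d5 = 35 → (-11, 0)
  seg 4: down by d2 = 11 → (-11, -11)
  seg 5: down by d3 = 1/2 → (-11, -23/2)
  seg 6: right by d4 = -14 → (-25, -23/2)
  seg 7: up by d3 = 1/2 → (-25, -11)
  seg 8: left by d8 = 19/2 → (-69/2, -11)

d4 = -14
d5 = 35
d6 = 21/2
d7 = 11/4
d8 = 19/2
d9 = 8
d10 = 3
endpoint = (-69/2, -11)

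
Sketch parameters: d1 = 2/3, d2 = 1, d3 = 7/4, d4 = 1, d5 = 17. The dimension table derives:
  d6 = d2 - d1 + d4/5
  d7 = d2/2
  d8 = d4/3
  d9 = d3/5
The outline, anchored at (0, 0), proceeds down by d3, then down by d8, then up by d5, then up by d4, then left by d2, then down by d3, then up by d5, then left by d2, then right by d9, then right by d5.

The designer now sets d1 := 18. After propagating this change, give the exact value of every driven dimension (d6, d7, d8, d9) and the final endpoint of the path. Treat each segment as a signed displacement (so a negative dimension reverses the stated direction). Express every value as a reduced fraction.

Apply edit: d1 := 18
  d6 = d2 - d1 + d4/5 = -84/5
  d7 = d2/2 = 1/2
  d8 = d4/3 = 1/3
  d9 = d3/5 = 7/20
Walk from origin (0, 0):
  seg 1: down by d3 = 7/4 → (0, -7/4)
  seg 2: down by d8 = 1/3 → (0, -25/12)
  seg 3: up by d5 = 17 → (0, 179/12)
  seg 4: up by d4 = 1 → (0, 191/12)
  seg 5: left by d2 = 1 → (-1, 191/12)
  seg 6: down by d3 = 7/4 → (-1, 85/6)
  seg 7: up by d5 = 17 → (-1, 187/6)
  seg 8: left by d2 = 1 → (-2, 187/6)
  seg 9: right by d9 = 7/20 → (-33/20, 187/6)
  seg 10: right by d5 = 17 → (307/20, 187/6)

d6 = -84/5
d7 = 1/2
d8 = 1/3
d9 = 7/20
endpoint = (307/20, 187/6)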